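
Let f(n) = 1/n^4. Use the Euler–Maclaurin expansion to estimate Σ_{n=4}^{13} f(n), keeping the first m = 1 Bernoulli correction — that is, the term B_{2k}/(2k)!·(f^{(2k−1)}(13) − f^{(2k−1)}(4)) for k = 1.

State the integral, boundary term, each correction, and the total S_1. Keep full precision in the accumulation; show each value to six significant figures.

∫_4^13 1/x^4 dx evaluates to 0.00505661.
Endpoint term: (f(4) + f(13))/2 = (0.00390625 + 3.50128e-05)/2 = 0.00197063.
So far: 0.00702724.
k=1: B_{2}/(2)! × [f^{(1)}(13) − f^{(1)}(4)] = 1/12 × (-1.07732e-05 − (-0.00390625)) = 0.000324623.

S_1 ≈ 0.00735187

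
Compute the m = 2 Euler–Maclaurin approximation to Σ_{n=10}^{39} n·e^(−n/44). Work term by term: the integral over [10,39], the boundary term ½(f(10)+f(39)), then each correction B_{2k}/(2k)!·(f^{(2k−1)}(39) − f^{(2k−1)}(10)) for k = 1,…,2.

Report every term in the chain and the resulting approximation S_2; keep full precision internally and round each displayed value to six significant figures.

S_2 ≈ 399.762

∫_10^39 x·e^(−x/44) dx evaluates to 387.789.
½[f(10) + f(39)] = ½[7.96703 + 16.0739] = 12.0205.
So far: 399.810.
Correction k=1: B_{2}/2! · (f^{(1)}(39) − f^{(1)}(10)) = 1/12 · (0.0468354 − 0.615634) = -0.0473999.
Partial sum through k=1: 399.762.
Correction k=2: B_{4}/4! · (f^{(3)}(39) − f^{(3)}(10)) = −1/720 · (0.000449968 − 0.00114103) = 9.59813e-07.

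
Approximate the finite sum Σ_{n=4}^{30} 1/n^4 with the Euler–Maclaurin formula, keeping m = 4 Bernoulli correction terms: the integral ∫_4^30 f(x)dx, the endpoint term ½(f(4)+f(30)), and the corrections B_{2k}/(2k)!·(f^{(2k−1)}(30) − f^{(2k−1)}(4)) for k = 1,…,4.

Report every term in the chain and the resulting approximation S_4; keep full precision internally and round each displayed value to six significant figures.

S_4 ≈ 0.00746579

∫_4^30 1/x^4 dx evaluates to 0.00519599.
Boundary: ½(f(4) + f(30)) = ½(0.00390625 + 1.23457e-06) = 0.00195374.
Running total after boundary: 0.00714973.
Correction k=1: B_{2}/2! · (f^{(1)}(30) − f^{(1)}(4)) = 1/12 · (-1.64609e-07 − (-0.00390625)) = 0.000325507.
Partial sum through k=1: 0.00747524.
Correction k=2: B_{4}/4! · (f^{(3)}(30) − f^{(3)}(4)) = −1/720 · (-5.48697e-09 − (-0.00732422)) = -1.01725e-05.
Partial sum through k=2: 0.00746506.
Correction k=3: B_{6}/6! · (f^{(5)}(30) − f^{(5)}(4)) = 1/30240 · (-3.41411e-10 − (-0.0256348)) = 8.47710e-07.
Partial sum through k=3: 0.00746591.
Correction k=4: B_{8}/8! · (f^{(7)}(30) − f^{(7)}(4)) = −1/1209600 · (-3.41411e-11 − (-0.144196)) = -1.19209e-07.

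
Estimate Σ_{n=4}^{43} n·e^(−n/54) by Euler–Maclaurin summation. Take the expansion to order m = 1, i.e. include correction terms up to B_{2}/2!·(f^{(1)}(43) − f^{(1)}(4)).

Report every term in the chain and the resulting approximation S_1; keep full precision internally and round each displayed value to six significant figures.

S_1 ≈ 557.556

The integral term ∫_4^43 x·e^(−x/54) dx = 546.066.
Endpoint term: (f(4) + f(43))/2 = (3.71441 + 19.3928)/2 = 11.5536.
So far: 557.620.
Correction k=1: B_{2}/2! · (f^{(1)}(43) − f^{(1)}(4)) = 1/12 · (0.0918696 − 0.859818) = -0.0639957.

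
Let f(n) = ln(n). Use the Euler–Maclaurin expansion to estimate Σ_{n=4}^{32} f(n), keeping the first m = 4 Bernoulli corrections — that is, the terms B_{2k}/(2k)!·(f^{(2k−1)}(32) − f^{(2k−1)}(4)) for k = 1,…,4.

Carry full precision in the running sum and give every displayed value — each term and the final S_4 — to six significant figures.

Integral: ∫_4^32 ln(x) dx = 77.3584.
½[f(4) + f(32)] = ½[1.38629 + 3.46574] = 2.42602.
Running total after boundary: 79.7844.
Order-1 term: 1/12 · (0.0312500 − 0.250000) = -0.0182292.
After k=1: 79.7662.
Order-2 term: −1/720 · (6.10352e-05 − 0.0312500) = 4.33180e-05.
After k=2: 79.7662.
Order-3 term: 1/30240 · (7.15256e-07 − 0.0234375) = -7.75026e-07.
After k=3: 79.7662.
Order-4 term: −1/1209600 · (2.09548e-08 − 0.0439453) = 3.63304e-08.

S_4 ≈ 79.7662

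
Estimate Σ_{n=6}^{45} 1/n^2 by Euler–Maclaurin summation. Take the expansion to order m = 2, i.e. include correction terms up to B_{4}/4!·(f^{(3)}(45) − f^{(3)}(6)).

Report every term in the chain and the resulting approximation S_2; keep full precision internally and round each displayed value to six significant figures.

∫_6^45 1/x^2 dx evaluates to 0.144444.
Endpoint term: (f(6) + f(45))/2 = (0.0277778 + 0.000493827)/2 = 0.0141358.
Integral + boundary = 0.158580.
k=1: B_{2}/(2)! × [f^{(1)}(45) − f^{(1)}(6)] = 1/12 × (-2.19479e-05 − (-0.00925926)) = 0.000769776.
Partial sum through k=1: 0.159350.
k=2: B_{4}/(4)! × [f^{(3)}(45) − f^{(3)}(6)] = −1/720 × (-1.30061e-07 − (-0.00308642)) = -4.28651e-06.

S_2 ≈ 0.159346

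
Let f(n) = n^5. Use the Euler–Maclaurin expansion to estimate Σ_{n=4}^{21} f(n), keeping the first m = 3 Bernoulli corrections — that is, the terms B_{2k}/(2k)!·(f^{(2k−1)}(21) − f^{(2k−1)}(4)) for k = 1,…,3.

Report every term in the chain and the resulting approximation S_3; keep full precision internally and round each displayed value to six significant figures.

Integral: ∫_4^21 x^5 dx = 1.42937e+07.
Boundary: ½(f(4) + f(21)) = ½(1024.00 + 4.08410e+06) = 2.04256e+06.
Running total after boundary: 1.63362e+07.
Order-1 term: 1/12 · (972405 − 1280.00) = 80927.1.
Partial sum through k=1: 1.64172e+07.
Order-2 term: −1/720 · (26460.0 − 960.000) = -35.4167.
Partial sum through k=2: 1.64171e+07.
Order-3 term: 1/30240 · (120.000 − 120.000) = 0.00000.

S_3 ≈ 1.64171e+07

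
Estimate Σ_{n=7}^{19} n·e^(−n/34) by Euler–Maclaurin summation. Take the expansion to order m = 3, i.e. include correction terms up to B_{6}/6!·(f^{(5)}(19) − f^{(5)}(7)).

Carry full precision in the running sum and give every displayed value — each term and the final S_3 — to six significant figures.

S_3 ≈ 112.335

Integral: ∫_7^19 x·e^(−x/34) dx = 104.086.
Boundary: ½(f(7) + f(19)) = ½(5.69750 + 10.8657) = 8.28162.
Integral + boundary = 112.368.
Order-1 term: 1/12 · (0.252301 − 0.646355) = -0.0328379.
Running total after k=1: 112.335.
Order-2 term: −1/720 · (0.00120767 − 0.00196731) = 1.05506e-06.
Running total after k=2: 112.335.
Order-3 term: 1/30240 · (1.90059e-06 − 2.91998e-06) = -3.37099e-11.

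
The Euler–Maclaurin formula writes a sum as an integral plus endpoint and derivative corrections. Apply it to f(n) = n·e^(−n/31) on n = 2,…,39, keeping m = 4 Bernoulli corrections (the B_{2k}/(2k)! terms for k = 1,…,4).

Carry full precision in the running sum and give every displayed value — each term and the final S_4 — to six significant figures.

S_4 ≈ 348.763

Integral: ∫_2^39 x·e^(−x/31) dx = 342.362.
Boundary: ½(f(2) + f(39)) = ½(1.87504 + 11.0839) = 6.47949.
Integral + boundary = 348.842.
Order-1 term: 1/12 · (-0.0733429 − 0.877036) = -0.0791982.
After k=1: 348.763.
Order-2 term: −1/720 · (0.000515155 − 0.00286376) = 3.26196e-06.
After k=2: 348.763.
Order-3 term: 1/30240 · (1.15154e-06 − 5.01030e-06) = -1.27605e-10.
After k=3: 348.763.
Order-4 term: −1/1209600 · (1.83873e-09 − 7.32635e-09) = 4.53672e-15.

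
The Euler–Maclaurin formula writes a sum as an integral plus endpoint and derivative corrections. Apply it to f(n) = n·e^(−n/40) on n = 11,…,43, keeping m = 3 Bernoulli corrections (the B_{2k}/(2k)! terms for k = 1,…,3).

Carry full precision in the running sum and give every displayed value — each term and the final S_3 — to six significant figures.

∫_11^43 x·e^(−x/40) dx evaluates to 416.419.
½[f(11) + f(43)] = ½[8.35529 + 14.6758] = 11.5155.
Integral + boundary = 427.934.
Order-1 term: 1/12 · (-0.0255973 − 0.550690) = -0.0480239.
Running total after k=1: 427.886.
Order-2 term: −1/720 · (0.000410624 − 0.00129365) = 1.22642e-06.
Running total after k=2: 427.886.
Order-3 term: 1/30240 · (5.23279e-07 − 1.40194e-06) = -2.90564e-11.

S_3 ≈ 427.886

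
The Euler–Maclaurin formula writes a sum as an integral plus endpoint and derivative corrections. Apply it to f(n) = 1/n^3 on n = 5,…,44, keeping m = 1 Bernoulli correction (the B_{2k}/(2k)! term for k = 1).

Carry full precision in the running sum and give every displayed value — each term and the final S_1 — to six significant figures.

The integral term ∫_5^44 1/x^3 dx = 0.0197417.
½[f(5) + f(44)] = ½[0.00800000 + 1.17393e-05] = 0.00400587.
So far: 0.0237476.
Order-1 term: 1/12 · (-8.00406e-07 − (-0.00480000)) = 0.000399933.

S_1 ≈ 0.0241475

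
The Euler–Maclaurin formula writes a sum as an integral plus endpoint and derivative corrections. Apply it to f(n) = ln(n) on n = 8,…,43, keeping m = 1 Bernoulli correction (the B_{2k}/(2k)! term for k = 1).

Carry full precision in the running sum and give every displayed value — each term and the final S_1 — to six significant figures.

S_1 ≈ 113.008

∫_8^43 ln(x) dx evaluates to 110.096.
Boundary: ½(f(8) + f(43)) = ½(2.07944 + 3.76120) = 2.92032.
Integral + boundary = 113.016.
Order-1 term: 1/12 · (0.0232558 − 0.125000) = -0.00847868.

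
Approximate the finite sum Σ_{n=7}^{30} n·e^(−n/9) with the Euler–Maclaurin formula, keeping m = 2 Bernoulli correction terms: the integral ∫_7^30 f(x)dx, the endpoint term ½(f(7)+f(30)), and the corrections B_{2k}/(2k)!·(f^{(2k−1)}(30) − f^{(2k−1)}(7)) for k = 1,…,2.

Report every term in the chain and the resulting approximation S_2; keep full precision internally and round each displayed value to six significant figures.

S_2 ≈ 55.7634

The integral term ∫_7^30 x·e^(−x/9) dx = 53.6357.
Boundary: ½(f(7) + f(30)) = ½(3.21598 + 1.07022) = 2.14310.
Running total after boundary: 55.7788.
Correction k=1: B_{2}/2! · (f^{(1)}(30) − f^{(1)}(7)) = 1/12 · (-0.0832393 − 0.102095) = -0.0154445.
Running total after k=1: 55.7634.
Correction k=2: B_{4}/4! · (f^{(3)}(30) − f^{(3)}(7)) = −1/720 · (-0.000146807 − 0.0126043) = 1.77098e-05.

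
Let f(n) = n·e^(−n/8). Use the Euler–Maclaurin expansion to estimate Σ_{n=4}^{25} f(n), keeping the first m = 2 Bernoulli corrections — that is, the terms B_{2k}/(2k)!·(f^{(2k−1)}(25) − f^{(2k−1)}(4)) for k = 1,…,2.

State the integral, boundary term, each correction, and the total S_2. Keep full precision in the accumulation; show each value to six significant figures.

S_2 ≈ 48.3568

Integral: ∫_4^25 x·e^(−x/8) dx = 46.6276.
Boundary: ½(f(4) + f(25)) = ½(2.42612 + 1.09842) = 1.76227.
So far: 48.3899.
Correction k=1: B_{2}/2! · (f^{(1)}(25) − f^{(1)}(4)) = 1/12 · (-0.0933660 − 0.303265) = -0.0330526.
After k=1: 48.3568.
Correction k=2: B_{4}/4! · (f^{(3)}(25) − f^{(3)}(4)) = −1/720 · (-8.58143e-05 − 0.0236926) = 3.30256e-05.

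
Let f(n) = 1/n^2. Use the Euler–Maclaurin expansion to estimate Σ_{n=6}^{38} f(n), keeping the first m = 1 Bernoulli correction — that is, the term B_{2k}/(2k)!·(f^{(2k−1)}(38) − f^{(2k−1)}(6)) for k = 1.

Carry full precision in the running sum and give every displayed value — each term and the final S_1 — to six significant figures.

The integral term ∫_6^38 1/x^2 dx = 0.140351.
Boundary: ½(f(6) + f(38)) = ½(0.0277778 + 0.000692521) = 0.0142351.
Integral + boundary = 0.154586.
Correction k=1: B_{2}/2! · (f^{(1)}(38) − f^{(1)}(6)) = 1/12 · (-3.64485e-05 − (-0.00925926)) = 0.000768568.

S_1 ≈ 0.155355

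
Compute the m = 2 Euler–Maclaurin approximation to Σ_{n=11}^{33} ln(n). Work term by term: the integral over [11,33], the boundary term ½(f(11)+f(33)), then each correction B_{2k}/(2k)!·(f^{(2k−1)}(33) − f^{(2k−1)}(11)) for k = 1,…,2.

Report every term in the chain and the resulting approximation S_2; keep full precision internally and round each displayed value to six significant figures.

S_2 ≈ 69.9501

∫_11^33 ln(x) dx evaluates to 67.0079.
½[f(11) + f(33)] = ½[2.39790 + 3.49651] = 2.94720.
Running total after boundary: 69.9551.
Order-1 term: 1/12 · (0.0303030 − 0.0909091) = -0.00505051.
Partial sum through k=1: 69.9501.
Order-2 term: −1/720 · (5.56529e-05 − 0.00150263) = 2.00969e-06.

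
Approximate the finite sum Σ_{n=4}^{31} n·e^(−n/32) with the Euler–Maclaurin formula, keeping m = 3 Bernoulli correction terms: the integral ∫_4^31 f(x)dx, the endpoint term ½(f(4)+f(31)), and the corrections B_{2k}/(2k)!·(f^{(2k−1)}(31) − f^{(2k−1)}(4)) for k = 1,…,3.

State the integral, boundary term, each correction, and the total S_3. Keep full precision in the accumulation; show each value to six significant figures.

∫_4^31 x·e^(−x/32) dx evaluates to 251.449.
Boundary: ½(f(4) + f(31)) = ½(3.52999 + 11.7663) = 7.64813.
Running total after boundary: 259.097.
k=1: B_{2}/(2)! × [f^{(1)}(31) − f^{(1)}(4)] = 1/12 × (0.0118612 − 0.772185) = -0.0633603.
After k=1: 259.034.
k=2: B_{4}/(4)! × [f^{(3)}(31) − f^{(3)}(4)] = −1/720 × (0.000752906 − 0.00247771) = 2.39557e-06.
After k=2: 259.034.
k=3: B_{6}/(6)! × [f^{(5)}(31) − f^{(5)}(4)] = 1/30240 × (1.45921e-06 − 4.10287e-06) = -8.74227e-11.

S_3 ≈ 259.034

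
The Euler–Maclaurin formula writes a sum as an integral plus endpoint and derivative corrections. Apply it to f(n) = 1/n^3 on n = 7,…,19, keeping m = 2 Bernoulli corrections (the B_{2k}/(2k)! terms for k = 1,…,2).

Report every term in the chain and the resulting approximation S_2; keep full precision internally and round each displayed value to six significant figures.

S_2 ≈ 0.0104512

The integral term ∫_7^19 1/x^3 dx = 0.00881904.
Boundary: ½(f(7) + f(19)) = ½(0.00291545 + 0.000145794) = 0.00153062.
So far: 0.0103497.
k=1: B_{2}/(2)! × [f^{(1)}(19) − f^{(1)}(7)] = 1/12 × (-2.30201e-05 − (-0.00124948)) = 0.000102205.
After k=1: 0.0104519.
k=2: B_{4}/(4)! × [f^{(3)}(19) − f^{(3)}(7)] = −1/720 × (-1.27535e-06 − (-0.000509992)) = -7.06550e-07.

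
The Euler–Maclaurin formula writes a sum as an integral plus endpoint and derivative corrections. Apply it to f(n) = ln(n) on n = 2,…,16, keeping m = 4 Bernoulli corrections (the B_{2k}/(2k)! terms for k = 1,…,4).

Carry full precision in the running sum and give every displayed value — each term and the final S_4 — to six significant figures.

S_4 ≈ 30.6719

∫_2^16 ln(x) dx evaluates to 28.9751.
Endpoint term: (f(2) + f(16))/2 = (0.693147 + 2.77259)/2 = 1.73287.
So far: 30.7080.
Order-1 term: 1/12 · (0.0625000 − 0.500000) = -0.0364583.
Partial sum through k=1: 30.6715.
Order-2 term: −1/720 · (0.000488281 − 0.250000) = 0.000346544.
Partial sum through k=2: 30.6719.
Order-3 term: 1/30240 · (2.28882e-05 − 0.750000) = -2.48008e-05.
Partial sum through k=3: 30.6719.
Order-4 term: −1/1209600 · (2.68221e-06 − 5.62500) = 4.65030e-06.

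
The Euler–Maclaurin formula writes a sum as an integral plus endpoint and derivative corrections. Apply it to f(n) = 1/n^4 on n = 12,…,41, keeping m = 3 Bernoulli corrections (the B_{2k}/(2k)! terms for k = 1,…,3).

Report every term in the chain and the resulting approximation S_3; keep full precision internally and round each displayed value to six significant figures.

The integral term ∫_12^41 1/x^4 dx = 0.000188065.
Boundary: ½(f(12) + f(41)) = ½(4.82253e-05 + 3.53887e-07) = 2.42896e-05.
Integral + boundary = 0.000212354.
k=1: B_{2}/(2)! × [f^{(1)}(41) − f^{(1)}(12)] = 1/12 × (-3.45256e-08 − (-1.60751e-05)) = 1.33671e-06.
Running total after k=1: 0.000213691.
k=2: B_{4}/(4)! × [f^{(3)}(41) − f^{(3)}(12)] = −1/720 × (-6.16161e-10 − (-3.34898e-06)) = -4.65051e-09.
Running total after k=2: 0.000213686.
k=3: B_{6}/(6)! × [f^{(5)}(41) − f^{(5)}(12)] = 1/30240 × (-2.05265e-11 − (-1.30238e-06)) = 4.30675e-11.

S_3 ≈ 0.000213686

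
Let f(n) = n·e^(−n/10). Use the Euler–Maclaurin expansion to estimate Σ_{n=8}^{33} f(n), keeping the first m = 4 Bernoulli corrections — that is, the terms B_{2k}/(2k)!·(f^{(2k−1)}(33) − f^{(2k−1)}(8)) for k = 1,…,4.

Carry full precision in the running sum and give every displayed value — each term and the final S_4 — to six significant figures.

Integral: ∫_8^33 x·e^(−x/10) dx = 65.0195.
Endpoint term: (f(8) + f(33))/2 = (3.59463 + 1.21714)/2 = 2.40589.
So far: 67.4253.
Order-1 term: 1/12 · (-0.0848313 − 0.0898658) = -0.0145581.
Running total after k=1: 67.4108.
Order-2 term: −1/720 · (-0.000110650 − 0.00988524) = 1.38832e-05.
Running total after k=2: 67.4108.
Order-3 term: 1/30240 · (6.27014e-06 − 0.000188718) = -6.03333e-09.
Running total after k=3: 67.4108.
Order-4 term: −1/1209600 · (1.36468e-07 − 2.78584e-06) = 2.19029e-12.

S_4 ≈ 67.4108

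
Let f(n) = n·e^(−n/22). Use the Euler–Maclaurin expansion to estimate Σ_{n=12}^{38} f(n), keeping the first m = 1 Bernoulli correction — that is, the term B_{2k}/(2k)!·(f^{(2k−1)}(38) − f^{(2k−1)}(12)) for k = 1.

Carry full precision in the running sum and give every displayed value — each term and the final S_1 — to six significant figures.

∫_12^38 x·e^(−x/22) dx evaluates to 198.870.
Endpoint term: (f(12) + f(38))/2 = (6.95494 + 6.75521)/2 = 6.85507.
Integral + boundary = 205.725.
Correction k=1: B_{2}/2! · (f^{(1)}(38) − f^{(1)}(12)) = 1/12 · (-0.129286 − 0.263445) = -0.0327276.

S_1 ≈ 205.692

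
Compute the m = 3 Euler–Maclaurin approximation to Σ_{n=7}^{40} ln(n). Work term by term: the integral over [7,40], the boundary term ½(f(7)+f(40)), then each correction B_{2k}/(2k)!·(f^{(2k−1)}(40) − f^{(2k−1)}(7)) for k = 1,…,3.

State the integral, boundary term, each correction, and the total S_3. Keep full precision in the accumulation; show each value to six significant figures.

Integral: ∫_7^40 ln(x) dx = 100.934.
½[f(7) + f(40)] = ½[1.94591 + 3.68888] = 2.81739.
So far: 103.751.
k=1: B_{2}/(2)! × [f^{(1)}(40) − f^{(1)}(7)] = 1/12 × (0.0250000 − 0.142857) = -0.00982143.
Partial sum through k=1: 103.741.
k=2: B_{4}/(4)! × [f^{(3)}(40) − f^{(3)}(7)] = −1/720 × (3.12500e-05 − 0.00583090) = 8.05507e-06.
Partial sum through k=2: 103.741.
k=3: B_{6}/(6)! × [f^{(5)}(40) − f^{(5)}(7)] = 1/30240 × (2.34375e-07 − 0.00142798) = -4.72137e-08.

S_3 ≈ 103.741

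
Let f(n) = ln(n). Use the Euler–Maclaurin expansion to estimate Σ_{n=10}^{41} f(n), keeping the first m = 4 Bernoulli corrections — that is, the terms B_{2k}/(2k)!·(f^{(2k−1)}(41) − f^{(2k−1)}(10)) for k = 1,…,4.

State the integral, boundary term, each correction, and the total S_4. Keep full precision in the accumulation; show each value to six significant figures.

S_4 ≈ 101.232

The integral term ∫_10^41 ln(x) dx = 98.2306.
Boundary: ½(f(10) + f(41)) = ½(2.30259 + 3.71357) = 3.00808.
So far: 101.239.
k=1: B_{2}/(2)! × [f^{(1)}(41) − f^{(1)}(10)] = 1/12 × (0.0243902 − 0.100000) = -0.00630081.
Running total after k=1: 101.232.
k=2: B_{4}/(4)! × [f^{(3)}(41) − f^{(3)}(10)] = −1/720 × (2.90187e-05 − 0.00200000) = 2.73747e-06.
Running total after k=2: 101.232.
k=3: B_{6}/(6)! × [f^{(5)}(41) − f^{(5)}(10)] = 1/30240 × (2.07153e-07 − 0.000240000) = -7.92966e-09.
Running total after k=3: 101.232.
k=4: B_{8}/(8)! × [f^{(7)}(41) − f^{(7)}(10)] = −1/1209600 × (3.69697e-09 − 7.20000e-05) = 5.95208e-11.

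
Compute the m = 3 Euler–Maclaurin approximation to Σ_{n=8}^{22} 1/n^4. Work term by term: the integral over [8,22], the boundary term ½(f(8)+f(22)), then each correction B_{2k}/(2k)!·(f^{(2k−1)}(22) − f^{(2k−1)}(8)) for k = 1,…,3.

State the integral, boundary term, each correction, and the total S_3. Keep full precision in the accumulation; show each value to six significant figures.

S_3 ≈ 0.000753972

Integral: ∫_8^22 1/x^4 dx = 0.000619737.
Endpoint term: (f(8) + f(22))/2 = (0.000244141 + 4.26883e-06)/2 = 0.000124205.
Integral + boundary = 0.000743942.
Order-1 term: 1/12 · (-7.76152e-07 − (-0.000122070)) = 1.01078e-05.
Running total after k=1: 0.000754049.
Order-2 term: −1/720 · (-4.81086e-08 − (-5.72205e-05)) = -7.94060e-08.
Running total after k=2: 0.000753970.
Order-3 term: 1/30240 · (-5.56628e-09 − (-5.00679e-05)) = 1.65550e-09.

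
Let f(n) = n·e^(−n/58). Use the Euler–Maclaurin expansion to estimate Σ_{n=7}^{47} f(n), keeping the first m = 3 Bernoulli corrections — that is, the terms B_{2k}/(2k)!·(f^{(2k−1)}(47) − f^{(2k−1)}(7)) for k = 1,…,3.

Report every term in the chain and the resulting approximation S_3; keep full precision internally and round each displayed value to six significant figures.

S_3 ≈ 646.628

Integral: ∫_7^47 x·e^(−x/58) dx = 633.133.
½[f(7) + f(47)] = ½[6.20416 + 20.9011] = 13.5526.
Integral + boundary = 646.686.
k=1: B_{2}/(2)! × [f^{(1)}(47) − f^{(1)}(7)] = 1/12 × (0.0843405 − 0.779341) = -0.0579167.
After k=1: 646.628.
k=2: B_{4}/(4)! × [f^{(3)}(47) − f^{(3)}(7)] = −1/720 × (0.000289462 − 0.000758608) = 6.51592e-07.
After k=2: 646.628.
k=3: B_{6}/(6)! × [f^{(5)}(47) − f^{(5)}(7)] = 1/30240 × (1.64641e-07 − 3.82148e-07) = -7.19269e-12.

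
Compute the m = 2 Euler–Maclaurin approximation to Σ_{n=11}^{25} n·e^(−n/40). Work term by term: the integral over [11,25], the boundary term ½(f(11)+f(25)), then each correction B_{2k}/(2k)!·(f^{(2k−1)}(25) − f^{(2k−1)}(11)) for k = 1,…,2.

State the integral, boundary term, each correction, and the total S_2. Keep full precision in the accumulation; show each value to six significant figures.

S_2 ≈ 168.687

Integral: ∫_11^25 x·e^(−x/40) dx = 157.847.
Boundary: ½(f(11) + f(25)) = ½(8.35529 + 13.3815) = 10.8684.
Integral + boundary = 168.716.
Order-1 term: 1/12 · (0.200723 − 0.550690) = -0.0291639.
Running total after k=1: 168.687.
Order-2 term: −1/720 · (0.000794529 − 0.00129365) = 6.93219e-07.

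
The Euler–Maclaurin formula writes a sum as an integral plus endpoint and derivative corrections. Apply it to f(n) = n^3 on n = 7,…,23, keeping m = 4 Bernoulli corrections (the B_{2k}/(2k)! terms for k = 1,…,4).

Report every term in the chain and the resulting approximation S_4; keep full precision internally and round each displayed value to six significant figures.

Integral: ∫_7^23 x^3 dx = 69360.0.
Endpoint term: (f(7) + f(23))/2 = (343.000 + 12167.0)/2 = 6255.00.
Running total after boundary: 75615.0.
Order-1 term: 1/12 · (1587.00 − 147.000) = 120.000.
After k=1: 75735.0.
Order-2 term: −1/720 · (6.00000 − 6.00000) = 0.00000.
After k=2: 75735.0.
Order-3 term: 1/30240 · (0.00000 − 0.00000) = 0.00000.
After k=3: 75735.0.
Order-4 term: −1/1209600 · (0.00000 − 0.00000) = 0.00000.

S_4 ≈ 75735.0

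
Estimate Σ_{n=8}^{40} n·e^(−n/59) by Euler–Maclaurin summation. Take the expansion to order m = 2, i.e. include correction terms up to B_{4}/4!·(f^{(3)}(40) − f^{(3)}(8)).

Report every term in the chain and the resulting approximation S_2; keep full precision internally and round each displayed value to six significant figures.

∫_8^40 x·e^(−x/59) dx evaluates to 486.576.
Endpoint term: (f(8) + f(40))/2 = (6.98558 + 20.3059)/2 = 13.6458.
Integral + boundary = 500.222.
Correction k=1: B_{2}/2! · (f^{(1)}(40) − f^{(1)}(8)) = 1/12 · (0.163480 − 0.754798) = -0.0492765.
After k=1: 500.173.
Correction k=2: B_{4}/4! · (f^{(3)}(40) − f^{(3)}(8)) = −1/720 · (0.000338632 − 0.000718527) = 5.27633e-07.

S_2 ≈ 500.173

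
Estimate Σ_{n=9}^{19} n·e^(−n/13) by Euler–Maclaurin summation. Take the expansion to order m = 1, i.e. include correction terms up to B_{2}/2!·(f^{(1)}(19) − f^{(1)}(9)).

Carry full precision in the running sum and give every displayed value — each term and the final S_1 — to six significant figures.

S_1 ≈ 51.0913

The integral term ∫_9^19 x·e^(−x/13) dx = 46.6583.
½[f(9) + f(19)] = ½[4.50378 + 4.40571] = 4.45474.
Integral + boundary = 51.1131.
Order-1 term: 1/12 · (-0.107021 − 0.153975) = -0.0217497.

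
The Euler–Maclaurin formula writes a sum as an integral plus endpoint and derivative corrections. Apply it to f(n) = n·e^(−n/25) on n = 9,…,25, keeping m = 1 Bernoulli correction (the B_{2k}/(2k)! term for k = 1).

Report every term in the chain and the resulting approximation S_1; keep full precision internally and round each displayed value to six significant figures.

S_1 ≈ 140.876

The integral term ∫_9^25 x·e^(−x/25) dx = 133.176.
Boundary: ½(f(9) + f(25)) = ½(6.27909 + 9.19699) = 7.73804.
Running total after boundary: 140.914.
Order-1 term: 1/12 · (0.00000 − 0.446513) = -0.0372094.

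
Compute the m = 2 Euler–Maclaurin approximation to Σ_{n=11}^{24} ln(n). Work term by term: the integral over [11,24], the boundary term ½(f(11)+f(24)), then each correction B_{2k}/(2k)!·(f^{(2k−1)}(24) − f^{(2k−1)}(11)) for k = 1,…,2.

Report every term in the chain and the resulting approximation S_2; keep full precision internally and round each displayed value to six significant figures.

The integral term ∫_11^24 ln(x) dx = 36.8964.
Endpoint term: (f(11) + f(24))/2 = (2.39790 + 3.17805)/2 = 2.78797.
Running total after boundary: 39.6844.
Order-1 term: 1/12 · (0.0416667 − 0.0909091) = -0.00410354.
After k=1: 39.6803.
Order-2 term: −1/720 · (0.000144676 − 0.00150263) = 1.88605e-06.

S_2 ≈ 39.6803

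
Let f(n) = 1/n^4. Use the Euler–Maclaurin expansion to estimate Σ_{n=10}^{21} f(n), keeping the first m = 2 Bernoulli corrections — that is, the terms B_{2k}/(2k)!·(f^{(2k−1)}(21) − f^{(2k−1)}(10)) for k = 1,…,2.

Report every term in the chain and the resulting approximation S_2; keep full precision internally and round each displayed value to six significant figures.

S_2 ≈ 0.000353146

∫_10^21 1/x^4 dx evaluates to 0.000297340.
Endpoint term: (f(10) + f(21))/2 = (0.000100000 + 5.14189e-06)/2 = 5.25709e-05.
So far: 0.000349911.
Correction k=1: B_{2}/2! · (f^{(1)}(21) − f^{(1)}(10)) = 1/12 · (-9.79408e-07 − (-4.00000e-05)) = 3.25172e-06.
Partial sum through k=1: 0.000353163.
Correction k=2: B_{4}/4! · (f^{(3)}(21) − f^{(3)}(10)) = −1/720 · (-6.66264e-08 − (-1.20000e-05)) = -1.65741e-08.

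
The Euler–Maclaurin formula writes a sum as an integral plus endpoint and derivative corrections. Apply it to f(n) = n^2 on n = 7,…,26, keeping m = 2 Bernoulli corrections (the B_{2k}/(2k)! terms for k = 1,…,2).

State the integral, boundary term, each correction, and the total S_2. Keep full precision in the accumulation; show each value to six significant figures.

Integral: ∫_7^26 x^2 dx = 5744.33.
½[f(7) + f(26)] = ½[49.0000 + 676.000] = 362.500.
So far: 6106.83.
k=1: B_{2}/(2)! × [f^{(1)}(26) − f^{(1)}(7)] = 1/12 × (52.0000 − 14.0000) = 3.16667.
Running total after k=1: 6110.00.
k=2: B_{4}/(4)! × [f^{(3)}(26) − f^{(3)}(7)] = −1/720 × (0.00000 − 0.00000) = 0.00000.

S_2 ≈ 6110.00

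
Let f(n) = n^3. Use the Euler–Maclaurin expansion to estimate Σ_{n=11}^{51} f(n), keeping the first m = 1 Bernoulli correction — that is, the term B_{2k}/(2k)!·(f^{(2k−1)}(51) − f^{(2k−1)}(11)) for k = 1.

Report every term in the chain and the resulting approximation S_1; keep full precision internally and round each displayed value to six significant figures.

The integral term ∫_11^51 x^3 dx = 1.68764e+06.
½[f(11) + f(51)] = ½[1331.00 + 132651] = 66991.0.
Running total after boundary: 1.75463e+06.
k=1: B_{2}/(2)! × [f^{(1)}(51) − f^{(1)}(11)] = 1/12 × (7803.00 − 363.000) = 620.000.

S_1 ≈ 1.75525e+06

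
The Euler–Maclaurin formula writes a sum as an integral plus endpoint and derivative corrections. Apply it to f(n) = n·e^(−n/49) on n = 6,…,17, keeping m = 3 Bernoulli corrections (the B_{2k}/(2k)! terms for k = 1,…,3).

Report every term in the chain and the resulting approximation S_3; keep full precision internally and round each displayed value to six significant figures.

S_3 ≈ 107.092

∫_6^17 x·e^(−x/49) dx evaluates to 98.4557.
Endpoint term: (f(6) + f(17))/2 = (5.30851 + 12.0164)/2 = 8.66247.
So far: 107.118.
k=1: B_{2}/(2)! × [f^{(1)}(17) − f^{(1)}(6)] = 1/12 × (0.461615 − 0.776414) = -0.0262332.
Running total after k=1: 107.092.
k=2: B_{4}/(4)! × [f^{(3)}(17) − f^{(3)}(6)] = −1/720 × (0.000781055 − 0.00106036) = 3.87919e-07.
Running total after k=2: 107.092.
k=3: B_{6}/(6)! × [f^{(5)}(17) − f^{(5)}(6)] = 1/30240 × (5.70533e-07 − 7.48581e-07) = -5.88781e-12.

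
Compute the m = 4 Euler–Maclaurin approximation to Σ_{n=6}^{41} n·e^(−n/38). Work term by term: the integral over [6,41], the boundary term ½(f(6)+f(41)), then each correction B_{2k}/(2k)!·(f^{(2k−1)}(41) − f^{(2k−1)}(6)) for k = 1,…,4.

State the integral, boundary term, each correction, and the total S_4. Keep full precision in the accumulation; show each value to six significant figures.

The integral term ∫_6^41 x·e^(−x/38) dx = 407.248.
Endpoint term: (f(6) + f(41))/2 = (5.12364 + 13.9381)/2 = 9.53086.
Running total after boundary: 416.779.
Order-1 term: 1/12 · (-0.0268384 − 0.719107) = -0.0621621.
After k=1: 416.716.
Order-2 term: −1/720 · (0.000452263 − 0.00168074) = 1.70622e-06.
After k=2: 416.716.
Order-3 term: 1/30240 · (6.39275e-07 − 1.98302e-06) = -4.44360e-11.
After k=3: 416.716.
Order-4 term: −1/1209600 · (6.68523e-10 − 1.94051e-09) = 1.05157e-15.

S_4 ≈ 416.716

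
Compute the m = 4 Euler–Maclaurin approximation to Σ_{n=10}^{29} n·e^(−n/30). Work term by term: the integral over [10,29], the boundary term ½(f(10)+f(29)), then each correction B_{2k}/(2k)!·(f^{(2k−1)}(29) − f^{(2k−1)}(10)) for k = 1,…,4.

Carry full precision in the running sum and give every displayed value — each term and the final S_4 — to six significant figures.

Integral: ∫_10^29 x·e^(−x/30) dx = 186.620.
½[f(10) + f(29)] = ½[7.16531 + 11.0301] = 9.09771.
So far: 195.718.
k=1: B_{2}/(2)! × [f^{(1)}(29) − f^{(1)}(10)] = 1/12 × (0.0126783 − 0.477688) = -0.0387508.
Running total after k=1: 195.679.
k=2: B_{4}/(4)! × [f^{(3)}(29) − f^{(3)}(10)] = −1/720 × (0.000859306 − 0.00212306) = 1.75521e-06.
Running total after k=2: 195.679.
k=3: B_{6}/(6)! × [f^{(5)}(29) − f^{(5)}(10)] = 1/30240 × (1.89392e-06 − 4.12816e-06) = -7.38838e-11.
Running total after k=3: 195.679.
k=4: B_{8}/(8)! × [f^{(7)}(29) − f^{(7)}(10)] = −1/1209600 × (3.14783e-09 − 6.55264e-09) = 2.81482e-15.

S_4 ≈ 195.679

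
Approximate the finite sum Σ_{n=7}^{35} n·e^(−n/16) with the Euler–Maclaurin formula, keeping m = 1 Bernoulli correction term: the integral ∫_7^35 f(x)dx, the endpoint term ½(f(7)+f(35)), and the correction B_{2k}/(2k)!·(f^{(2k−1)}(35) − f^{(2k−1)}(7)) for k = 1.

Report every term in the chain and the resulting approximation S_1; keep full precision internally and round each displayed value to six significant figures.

∫_7^35 x·e^(−x/16) dx evaluates to 146.046.
Endpoint term: (f(7) + f(35))/2 = (4.51954 + 3.92689)/2 = 4.22322.
Running total after boundary: 150.269.
Order-1 term: 1/12 · (-0.133234 − 0.363177) = -0.0413676.

S_1 ≈ 150.228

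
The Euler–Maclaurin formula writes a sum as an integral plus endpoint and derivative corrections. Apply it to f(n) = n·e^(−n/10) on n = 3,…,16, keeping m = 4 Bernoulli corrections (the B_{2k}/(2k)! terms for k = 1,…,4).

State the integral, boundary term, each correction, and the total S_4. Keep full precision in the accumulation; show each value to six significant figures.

S_4 ≈ 46.4864

∫_3^16 x·e^(−x/10) dx evaluates to 43.8133.
Endpoint term: (f(3) + f(16))/2 = (2.22245 + 3.23034)/2 = 2.72640.
Integral + boundary = 46.5397.
Correction k=1: B_{2}/2! · (f^{(1)}(16) − f^{(1)}(3)) = 1/12 · (-0.121138 − 0.518573) = -0.0533092.
Running total after k=1: 46.4864.
Correction k=2: B_{4}/4! · (f^{(3)}(16) − f^{(3)}(3)) = −1/720 · (0.00282655 − 0.0200021) = 2.38549e-05.
Running total after k=2: 46.4864.
Correction k=3: B_{6}/6! · (f^{(5)}(16) − f^{(5)}(3)) = 1/30240 · (6.86448e-05 − 0.000348185) = -9.24404e-09.
Running total after k=3: 46.4864.
Correction k=4: B_{8}/8! · (f^{(7)}(16) − f^{(7)}(3)) = −1/1209600 · (1.09024e-06 − 4.96348e-06) = 3.20208e-12.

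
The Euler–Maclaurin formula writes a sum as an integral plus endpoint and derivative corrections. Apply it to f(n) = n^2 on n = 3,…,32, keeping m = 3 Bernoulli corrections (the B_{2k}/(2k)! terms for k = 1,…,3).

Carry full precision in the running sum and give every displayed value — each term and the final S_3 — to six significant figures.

S_3 ≈ 11435.0

∫_3^32 x^2 dx evaluates to 10913.7.
½[f(3) + f(32)] = ½[9.00000 + 1024.00] = 516.500.
Integral + boundary = 11430.2.
k=1: B_{2}/(2)! × [f^{(1)}(32) − f^{(1)}(3)] = 1/12 × (64.0000 − 6.00000) = 4.83333.
Running total after k=1: 11435.0.
k=2: B_{4}/(4)! × [f^{(3)}(32) − f^{(3)}(3)] = −1/720 × (0.00000 − 0.00000) = 0.00000.
Running total after k=2: 11435.0.
k=3: B_{6}/(6)! × [f^{(5)}(32) − f^{(5)}(3)] = 1/30240 × (0.00000 − 0.00000) = 0.00000.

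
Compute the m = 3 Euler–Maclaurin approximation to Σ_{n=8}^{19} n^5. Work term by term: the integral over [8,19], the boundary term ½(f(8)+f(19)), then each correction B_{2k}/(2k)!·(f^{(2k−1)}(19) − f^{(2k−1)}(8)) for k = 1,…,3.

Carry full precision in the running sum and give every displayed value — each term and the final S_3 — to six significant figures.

Integral: ∫_8^19 x^5 dx = 7.79729e+06.
Boundary: ½(f(8) + f(19)) = ½(32768.0 + 2.47610e+06) = 1.25443e+06.
So far: 9.05172e+06.
k=1: B_{2}/(2)! × [f^{(1)}(19) − f^{(1)}(8)] = 1/12 × (651605 − 20480.0) = 52593.8.
After k=1: 9.10432e+06.
k=2: B_{4}/(4)! × [f^{(3)}(19) − f^{(3)}(8)] = −1/720 × (21660.0 − 3840.00) = -24.7500.
After k=2: 9.10429e+06.
k=3: B_{6}/(6)! × [f^{(5)}(19) − f^{(5)}(8)] = 1/30240 × (120.000 − 120.000) = 0.00000.

S_3 ≈ 9.10429e+06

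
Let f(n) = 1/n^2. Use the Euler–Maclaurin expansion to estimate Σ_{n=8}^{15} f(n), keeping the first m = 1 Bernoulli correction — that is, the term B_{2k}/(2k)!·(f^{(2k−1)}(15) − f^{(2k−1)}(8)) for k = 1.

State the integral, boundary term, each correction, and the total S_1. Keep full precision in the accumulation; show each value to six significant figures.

∫_8^15 1/x^2 dx evaluates to 0.0583333.
½[f(8) + f(15)] = ½[0.0156250 + 0.00444444] = 0.0100347.
So far: 0.0683681.
k=1: B_{2}/(2)! × [f^{(1)}(15) − f^{(1)}(8)] = 1/12 × (-0.000592593 − (-0.00390625)) = 0.000276138.

S_1 ≈ 0.0686442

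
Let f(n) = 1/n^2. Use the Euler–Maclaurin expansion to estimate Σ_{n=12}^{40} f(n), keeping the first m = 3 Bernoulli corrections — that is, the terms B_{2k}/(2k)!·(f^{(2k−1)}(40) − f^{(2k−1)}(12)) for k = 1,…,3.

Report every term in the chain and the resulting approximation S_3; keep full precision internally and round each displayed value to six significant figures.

S_3 ≈ 0.0622118

Integral: ∫_12^40 1/x^2 dx = 0.0583333.
Boundary: ½(f(12) + f(40)) = ½(0.00694444 + 0.000625000) = 0.00378472.
So far: 0.0621181.
k=1: B_{2}/(2)! × [f^{(1)}(40) − f^{(1)}(12)] = 1/12 × (-3.12500e-05 − (-0.00115741)) = 9.38465e-05.
Partial sum through k=1: 0.0622119.
k=2: B_{4}/(4)! × [f^{(3)}(40) − f^{(3)}(12)] = −1/720 × (-2.34375e-07 − (-9.64506e-05)) = -1.33634e-07.
Partial sum through k=2: 0.0622118.
k=3: B_{6}/(6)! × [f^{(5)}(40) − f^{(5)}(12)] = 1/30240 × (-4.39453e-09 − (-2.00939e-05)) = 6.64335e-10.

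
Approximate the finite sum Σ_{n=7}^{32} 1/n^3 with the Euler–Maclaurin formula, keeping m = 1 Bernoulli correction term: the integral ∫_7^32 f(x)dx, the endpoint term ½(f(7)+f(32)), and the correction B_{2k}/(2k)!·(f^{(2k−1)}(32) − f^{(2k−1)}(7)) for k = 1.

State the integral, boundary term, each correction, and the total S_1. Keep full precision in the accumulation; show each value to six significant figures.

∫_7^32 1/x^3 dx evaluates to 0.00971580.
Endpoint term: (f(7) + f(32))/2 = (0.00291545 + 3.05176e-05)/2 = 0.00147298.
So far: 0.0111888.
k=1: B_{2}/(2)! × [f^{(1)}(32) − f^{(1)}(7)] = 1/12 × (-2.86102e-06 − (-0.00124948)) = 0.000103885.

S_1 ≈ 0.0112927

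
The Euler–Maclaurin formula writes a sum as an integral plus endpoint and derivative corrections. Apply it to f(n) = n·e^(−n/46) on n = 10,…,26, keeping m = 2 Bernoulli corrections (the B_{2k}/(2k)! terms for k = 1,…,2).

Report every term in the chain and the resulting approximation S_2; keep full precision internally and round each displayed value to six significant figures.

∫_10^26 x·e^(−x/46) dx evaluates to 190.689.
Boundary: ½(f(10) + f(26)) = ½(8.04615 + 14.7742) = 11.4102.
Integral + boundary = 202.099.
k=1: B_{2}/(2)! × [f^{(1)}(26) − f^{(1)}(10)] = 1/12 × (0.247059 − 0.629699) = -0.0318866.
Partial sum through k=1: 202.067.
k=2: B_{4}/(4)! × [f^{(3)}(26) − f^{(3)}(10)] = −1/720 × (0.000653843 − 0.00105809) = 5.61460e-07.

S_2 ≈ 202.067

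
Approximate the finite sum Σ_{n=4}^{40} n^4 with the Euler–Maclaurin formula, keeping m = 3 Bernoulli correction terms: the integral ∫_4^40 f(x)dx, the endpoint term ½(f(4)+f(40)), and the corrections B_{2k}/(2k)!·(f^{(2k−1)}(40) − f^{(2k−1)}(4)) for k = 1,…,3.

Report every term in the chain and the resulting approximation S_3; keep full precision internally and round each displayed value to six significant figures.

The integral term ∫_4^40 x^4 dx = 2.04798e+07.
Boundary: ½(f(4) + f(40)) = ½(256.000 + 2.56000e+06) = 1.28013e+06.
Integral + boundary = 2.17599e+07.
Order-1 term: 1/12 · (256000 − 256.000) = 21312.0.
Running total after k=1: 2.17812e+07.
Order-2 term: −1/720 · (960.000 − 96.0000) = -1.20000.
Running total after k=2: 2.17812e+07.
Order-3 term: 1/30240 · (0.00000 − 0.00000) = 0.00000.

S_3 ≈ 2.17812e+07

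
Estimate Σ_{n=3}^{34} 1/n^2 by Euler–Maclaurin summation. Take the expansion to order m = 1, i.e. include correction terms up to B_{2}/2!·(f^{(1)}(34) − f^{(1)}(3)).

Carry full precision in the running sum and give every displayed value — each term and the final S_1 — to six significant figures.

S_1 ≈ 0.366078

∫_3^34 1/x^2 dx evaluates to 0.303922.
½[f(3) + f(34)] = ½[0.111111 + 0.000865052] = 0.0559881.
Integral + boundary = 0.359910.
k=1: B_{2}/(2)! × [f^{(1)}(34) − f^{(1)}(3)] = 1/12 × (-5.08854e-05 − (-0.0740741)) = 0.00616860.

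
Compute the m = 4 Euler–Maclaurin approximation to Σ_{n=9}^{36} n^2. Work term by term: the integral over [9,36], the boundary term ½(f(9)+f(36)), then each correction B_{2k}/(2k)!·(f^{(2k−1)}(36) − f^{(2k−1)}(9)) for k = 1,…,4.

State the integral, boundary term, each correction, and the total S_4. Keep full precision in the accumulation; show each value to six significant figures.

S_4 ≈ 16002.0

∫_9^36 x^2 dx evaluates to 15309.0.
Boundary: ½(f(9) + f(36)) = ½(81.0000 + 1296.00) = 688.500.
So far: 15997.5.
Order-1 term: 1/12 · (72.0000 − 18.0000) = 4.50000.
Partial sum through k=1: 16002.0.
Order-2 term: −1/720 · (0.00000 − 0.00000) = 0.00000.
Partial sum through k=2: 16002.0.
Order-3 term: 1/30240 · (0.00000 − 0.00000) = 0.00000.
Partial sum through k=3: 16002.0.
Order-4 term: −1/1209600 · (0.00000 − 0.00000) = 0.00000.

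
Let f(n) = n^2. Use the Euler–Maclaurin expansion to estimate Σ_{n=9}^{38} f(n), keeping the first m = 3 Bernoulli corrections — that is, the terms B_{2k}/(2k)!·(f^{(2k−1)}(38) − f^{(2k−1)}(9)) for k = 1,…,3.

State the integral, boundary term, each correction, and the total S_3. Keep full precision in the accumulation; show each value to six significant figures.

S_3 ≈ 18815.0

∫_9^38 x^2 dx evaluates to 18047.7.
½[f(9) + f(38)] = ½[81.0000 + 1444.00] = 762.500.
So far: 18810.2.
Correction k=1: B_{2}/2! · (f^{(1)}(38) − f^{(1)}(9)) = 1/12 · (76.0000 − 18.0000) = 4.83333.
After k=1: 18815.0.
Correction k=2: B_{4}/4! · (f^{(3)}(38) − f^{(3)}(9)) = −1/720 · (0.00000 − 0.00000) = 0.00000.
After k=2: 18815.0.
Correction k=3: B_{6}/6! · (f^{(5)}(38) − f^{(5)}(9)) = 1/30240 · (0.00000 − 0.00000) = 0.00000.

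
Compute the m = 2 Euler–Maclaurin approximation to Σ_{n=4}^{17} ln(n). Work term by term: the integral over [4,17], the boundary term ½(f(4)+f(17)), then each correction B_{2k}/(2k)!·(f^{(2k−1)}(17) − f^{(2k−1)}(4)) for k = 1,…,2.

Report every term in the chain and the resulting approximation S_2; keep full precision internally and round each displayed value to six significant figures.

S_2 ≈ 31.7133

The integral term ∫_4^17 ln(x) dx = 29.6194.
½[f(4) + f(17)] = ½[1.38629 + 2.83321] = 2.10975.
Running total after boundary: 31.7292.
Order-1 term: 1/12 · (0.0588235 − 0.250000) = -0.0159314.
Partial sum through k=1: 31.7133.
Order-2 term: −1/720 · (0.000407083 − 0.0312500) = 4.28374e-05.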